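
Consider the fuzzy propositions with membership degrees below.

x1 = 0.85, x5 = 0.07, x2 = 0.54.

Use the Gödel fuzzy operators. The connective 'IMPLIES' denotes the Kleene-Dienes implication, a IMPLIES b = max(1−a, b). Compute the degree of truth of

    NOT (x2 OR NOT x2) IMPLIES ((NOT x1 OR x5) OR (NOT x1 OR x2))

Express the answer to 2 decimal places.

NOT x2 = 1 − 0.54 = 0.46
x2 OR NOT x2 = max(a, b) on (0.54, 0.46) = 0.54
NOT (x2 OR NOT x2) = 1 − 0.54 = 0.46
NOT x1 = 1 − 0.85 = 0.15
NOT x1 OR x5 = max(a, b) on (0.15, 0.07) = 0.15
NOT x1 = 1 − 0.85 = 0.15
NOT x1 OR x2 = max(a, b) on (0.15, 0.54) = 0.54
(NOT x1 OR x5) OR (NOT x1 OR x2) = max(a, b) on (0.15, 0.54) = 0.54
NOT (x2 OR NOT x2) IMPLIES ((NOT x1 OR x5) OR (NOT x1 OR x2))  [Kleene-Dienes: max(1−a, b)] with a=0.46, b=0.54 → 0.54

0.54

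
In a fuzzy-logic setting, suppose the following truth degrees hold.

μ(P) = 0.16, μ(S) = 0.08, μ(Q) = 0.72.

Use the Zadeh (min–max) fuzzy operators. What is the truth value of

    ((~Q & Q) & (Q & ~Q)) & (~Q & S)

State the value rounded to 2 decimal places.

~Q = 1 − 0.72 = 0.28
~Q & Q = min(a, b) on (0.28, 0.72) = 0.28
~Q = 1 − 0.72 = 0.28
Q & ~Q = min(a, b) on (0.72, 0.28) = 0.28
(~Q & Q) & (Q & ~Q) = min(a, b) on (0.28, 0.28) = 0.28
~Q = 1 − 0.72 = 0.28
~Q & S = min(a, b) on (0.28, 0.08) = 0.08
((~Q & Q) & (Q & ~Q)) & (~Q & S) = min(a, b) on (0.28, 0.08) = 0.08

0.08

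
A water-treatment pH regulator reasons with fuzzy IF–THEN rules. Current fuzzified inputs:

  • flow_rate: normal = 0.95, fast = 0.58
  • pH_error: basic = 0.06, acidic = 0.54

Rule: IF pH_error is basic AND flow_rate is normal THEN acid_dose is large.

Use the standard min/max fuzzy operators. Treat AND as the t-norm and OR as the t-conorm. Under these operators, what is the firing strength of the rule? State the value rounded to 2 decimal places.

0.06

firing strength: basic=0.06, normal=0.95; AND[min(a, b)] → w = 0.06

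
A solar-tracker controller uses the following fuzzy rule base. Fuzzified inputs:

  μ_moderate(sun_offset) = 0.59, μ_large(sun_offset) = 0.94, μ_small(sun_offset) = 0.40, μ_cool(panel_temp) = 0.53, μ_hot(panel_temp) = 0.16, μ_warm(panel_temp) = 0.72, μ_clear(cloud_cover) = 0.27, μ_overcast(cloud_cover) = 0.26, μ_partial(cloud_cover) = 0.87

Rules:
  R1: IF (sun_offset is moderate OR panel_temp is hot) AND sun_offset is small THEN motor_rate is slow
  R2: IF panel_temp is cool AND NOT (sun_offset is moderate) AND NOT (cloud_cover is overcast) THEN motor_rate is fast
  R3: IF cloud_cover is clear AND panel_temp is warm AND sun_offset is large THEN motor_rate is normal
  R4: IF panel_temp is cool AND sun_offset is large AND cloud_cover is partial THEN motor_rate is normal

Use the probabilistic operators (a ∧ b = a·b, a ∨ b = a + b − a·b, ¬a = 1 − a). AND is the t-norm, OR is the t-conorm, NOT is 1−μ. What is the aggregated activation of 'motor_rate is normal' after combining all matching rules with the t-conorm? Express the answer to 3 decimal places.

0.537

R1: (moderate=0.59 OR hot=0.16) = 0.6556; AND[a·b] with small=0.40 → w = 0.2622
R2: cool=0.53, ¬moderate=1−0.59=0.41, ¬overcast=1−0.26=0.74; AND[a·b] → w = 0.1608
R3: clear=0.27, warm=0.72, large=0.94; AND[a·b] → w = 0.1827
R4: cool=0.53, large=0.94, partial=0.87; AND[a·b] → w = 0.4334
Rules with consequent 'normal': {R3, R4} → strengths 0.1827, 0.4334
Aggregate via t-conorm [a + b − a·b]: 0.5370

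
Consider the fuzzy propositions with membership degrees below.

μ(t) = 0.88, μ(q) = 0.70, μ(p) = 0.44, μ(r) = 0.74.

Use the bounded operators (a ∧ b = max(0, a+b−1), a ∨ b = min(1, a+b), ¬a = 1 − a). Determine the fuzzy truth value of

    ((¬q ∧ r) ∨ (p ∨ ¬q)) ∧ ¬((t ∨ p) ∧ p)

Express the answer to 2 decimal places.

0.34

¬q = 1 − 0.70 = 0.30
¬q ∧ r = max(0, a+b−1) on (0.30, 0.74) = 0.04
¬q = 1 − 0.70 = 0.30
p ∨ ¬q = min(1, a+b) on (0.44, 0.30) = 0.74
(¬q ∧ r) ∨ (p ∨ ¬q) = min(1, a+b) on (0.04, 0.74) = 0.78
t ∨ p = min(1, a+b) on (0.88, 0.44) = 1.00
(t ∨ p) ∧ p = max(0, a+b−1) on (1.00, 0.44) = 0.44
¬((t ∨ p) ∧ p) = 1 − 0.44 = 0.56
((¬q ∧ r) ∨ (p ∨ ¬q)) ∧ ¬((t ∨ p) ∧ p) = max(0, a+b−1) on (0.78, 0.56) = 0.34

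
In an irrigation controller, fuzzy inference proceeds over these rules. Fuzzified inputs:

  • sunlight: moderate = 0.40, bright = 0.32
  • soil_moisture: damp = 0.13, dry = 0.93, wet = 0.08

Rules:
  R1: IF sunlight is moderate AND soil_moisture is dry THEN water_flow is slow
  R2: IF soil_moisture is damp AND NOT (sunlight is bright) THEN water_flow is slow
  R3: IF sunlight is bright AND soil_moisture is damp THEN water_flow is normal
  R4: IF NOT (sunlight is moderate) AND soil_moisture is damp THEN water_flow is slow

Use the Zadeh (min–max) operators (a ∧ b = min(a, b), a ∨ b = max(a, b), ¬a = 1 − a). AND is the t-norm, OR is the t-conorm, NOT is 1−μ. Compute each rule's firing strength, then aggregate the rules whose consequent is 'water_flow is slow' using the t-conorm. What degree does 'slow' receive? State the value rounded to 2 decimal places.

0.40

R1: moderate=0.40, dry=0.93; AND[min(a, b)] → w = 0.40
R2: damp=0.13, ¬bright=1−0.32=0.68; AND[min(a, b)] → w = 0.13
R3: bright=0.32, damp=0.13; AND[min(a, b)] → w = 0.13
R4: ¬moderate=1−0.40=0.60, damp=0.13; AND[min(a, b)] → w = 0.13
Rules with consequent 'slow': {R1, R2, R4} → strengths 0.40, 0.13, 0.13
Aggregate via t-conorm [max(a, b)]: 0.40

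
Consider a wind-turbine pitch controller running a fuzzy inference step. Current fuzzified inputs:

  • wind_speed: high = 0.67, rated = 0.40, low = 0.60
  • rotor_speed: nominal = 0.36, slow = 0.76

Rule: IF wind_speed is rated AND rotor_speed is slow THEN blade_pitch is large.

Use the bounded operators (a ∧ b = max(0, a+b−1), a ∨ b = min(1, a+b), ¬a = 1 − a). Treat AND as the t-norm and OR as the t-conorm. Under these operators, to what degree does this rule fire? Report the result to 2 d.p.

0.16

firing strength: rated=0.40, slow=0.76; AND[max(0, a+b−1)] → w = 0.16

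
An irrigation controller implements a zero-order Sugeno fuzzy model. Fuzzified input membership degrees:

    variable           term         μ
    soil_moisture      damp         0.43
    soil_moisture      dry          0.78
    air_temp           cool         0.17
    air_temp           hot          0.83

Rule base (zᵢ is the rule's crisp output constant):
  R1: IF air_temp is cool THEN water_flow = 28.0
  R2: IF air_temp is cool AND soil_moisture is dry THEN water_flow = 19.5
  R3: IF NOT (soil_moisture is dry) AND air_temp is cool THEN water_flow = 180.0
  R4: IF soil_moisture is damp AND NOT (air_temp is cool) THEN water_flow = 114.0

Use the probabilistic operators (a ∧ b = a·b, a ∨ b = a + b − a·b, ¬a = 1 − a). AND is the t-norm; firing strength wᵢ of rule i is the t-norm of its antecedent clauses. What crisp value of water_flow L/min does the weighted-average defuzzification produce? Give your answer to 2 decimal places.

R1 (z=28.0): cool=0.17 → w = 0.1700
R2 (z=19.5): cool=0.17, dry=0.78; AND[a·b] → w = 0.1326
R3 (z=180.0): ¬dry=1−0.78=0.22, cool=0.17; AND[a·b] → w = 0.0374
R4 (z=114.0): damp=0.43, ¬cool=1−0.17=0.83; AND[a·b] → w = 0.3569
Weighted average = (0.1700·28.0 + 0.1326·19.5 + 0.0374·180.0 + 0.3569·114.0) / (0.1700 + 0.1326 + 0.0374 + 0.3569)
  = 54.7643 / 0.6969 = 78.58

78.58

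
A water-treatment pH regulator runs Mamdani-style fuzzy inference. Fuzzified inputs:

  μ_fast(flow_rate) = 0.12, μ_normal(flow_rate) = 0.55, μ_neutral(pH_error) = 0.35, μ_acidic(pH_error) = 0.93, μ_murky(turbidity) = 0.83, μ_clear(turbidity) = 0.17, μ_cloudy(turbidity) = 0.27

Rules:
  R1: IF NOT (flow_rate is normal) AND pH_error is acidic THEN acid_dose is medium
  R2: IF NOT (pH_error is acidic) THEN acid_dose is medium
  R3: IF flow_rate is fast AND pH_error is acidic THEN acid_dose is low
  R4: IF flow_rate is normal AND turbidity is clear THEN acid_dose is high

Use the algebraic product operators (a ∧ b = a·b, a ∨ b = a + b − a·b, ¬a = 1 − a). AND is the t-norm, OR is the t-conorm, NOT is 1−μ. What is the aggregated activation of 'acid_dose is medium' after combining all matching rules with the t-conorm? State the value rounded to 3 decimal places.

R1: ¬normal=1−0.55=0.45, acidic=0.93; AND[a·b] → w = 0.4185
R2: ¬acidic=1−0.93=0.07 → w = 0.0700
R3: fast=0.12, acidic=0.93; AND[a·b] → w = 0.1116
R4: normal=0.55, clear=0.17; AND[a·b] → w = 0.0935
Rules with consequent 'medium': {R1, R2} → strengths 0.4185, 0.0700
Aggregate via t-conorm [a + b − a·b]: 0.4592

0.459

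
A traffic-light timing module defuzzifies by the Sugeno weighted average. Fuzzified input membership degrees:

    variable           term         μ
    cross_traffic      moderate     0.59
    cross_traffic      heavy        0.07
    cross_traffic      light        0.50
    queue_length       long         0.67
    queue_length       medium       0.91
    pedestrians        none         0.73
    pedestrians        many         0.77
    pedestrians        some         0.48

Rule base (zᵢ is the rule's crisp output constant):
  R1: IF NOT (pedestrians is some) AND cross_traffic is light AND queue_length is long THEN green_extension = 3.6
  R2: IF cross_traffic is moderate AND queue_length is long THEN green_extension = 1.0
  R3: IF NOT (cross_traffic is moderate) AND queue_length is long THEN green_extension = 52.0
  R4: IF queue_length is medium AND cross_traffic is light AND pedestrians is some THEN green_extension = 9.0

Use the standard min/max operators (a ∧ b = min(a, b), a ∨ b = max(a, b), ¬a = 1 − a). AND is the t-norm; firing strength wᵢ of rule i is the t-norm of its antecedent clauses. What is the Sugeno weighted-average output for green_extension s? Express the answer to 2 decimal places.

14.16

R1 (z=3.6): ¬some=1−0.48=0.52, light=0.50, long=0.67; AND[min(a, b)] → w = 0.50
R2 (z=1.0): moderate=0.59, long=0.67; AND[min(a, b)] → w = 0.59
R3 (z=52.0): ¬moderate=1−0.59=0.41, long=0.67; AND[min(a, b)] → w = 0.41
R4 (z=9.0): medium=0.91, light=0.50, some=0.48; AND[min(a, b)] → w = 0.48
Weighted average = (0.50·3.6 + 0.59·1.0 + 0.41·52.0 + 0.48·9.0) / (0.50 + 0.59 + 0.41 + 0.48)
  = 28.0300 / 1.9800 = 14.16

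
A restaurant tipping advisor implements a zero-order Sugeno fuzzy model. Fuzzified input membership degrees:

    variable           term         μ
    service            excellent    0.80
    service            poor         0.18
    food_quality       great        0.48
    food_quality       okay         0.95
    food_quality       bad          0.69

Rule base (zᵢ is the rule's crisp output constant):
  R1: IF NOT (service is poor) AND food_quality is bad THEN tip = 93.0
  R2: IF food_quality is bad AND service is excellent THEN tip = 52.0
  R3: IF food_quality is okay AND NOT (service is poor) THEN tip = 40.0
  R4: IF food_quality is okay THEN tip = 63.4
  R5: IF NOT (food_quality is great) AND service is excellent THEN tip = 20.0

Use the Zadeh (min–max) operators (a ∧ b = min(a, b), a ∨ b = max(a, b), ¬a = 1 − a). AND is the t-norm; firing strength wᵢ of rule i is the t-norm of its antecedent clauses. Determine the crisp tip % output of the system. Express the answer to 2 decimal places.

55.44

R1 (z=93.0): ¬poor=1−0.18=0.82, bad=0.69; AND[min(a, b)] → w = 0.69
R2 (z=52.0): bad=0.69, excellent=0.80; AND[min(a, b)] → w = 0.69
R3 (z=40.0): okay=0.95, ¬poor=1−0.18=0.82; AND[min(a, b)] → w = 0.82
R4 (z=63.4): okay=0.95 → w = 0.95
R5 (z=20.0): ¬great=1−0.48=0.52, excellent=0.80; AND[min(a, b)] → w = 0.52
Weighted average = (0.69·93.0 + 0.69·52.0 + 0.82·40.0 + 0.95·63.4 + 0.52·20.0) / (0.69 + 0.69 + 0.82 + 0.95 + 0.52)
  = 203.4800 / 3.6700 = 55.44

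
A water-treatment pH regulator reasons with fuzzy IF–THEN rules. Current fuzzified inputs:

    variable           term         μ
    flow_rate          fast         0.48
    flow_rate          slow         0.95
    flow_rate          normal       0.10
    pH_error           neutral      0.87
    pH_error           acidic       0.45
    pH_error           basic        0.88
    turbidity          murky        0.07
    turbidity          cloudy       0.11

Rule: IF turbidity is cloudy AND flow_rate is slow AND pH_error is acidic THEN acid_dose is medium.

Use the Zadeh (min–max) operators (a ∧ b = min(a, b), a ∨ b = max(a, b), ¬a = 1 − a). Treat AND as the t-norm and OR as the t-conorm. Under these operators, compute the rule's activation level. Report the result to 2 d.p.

0.11

firing strength: cloudy=0.11, slow=0.95, acidic=0.45; AND[min(a, b)] → w = 0.11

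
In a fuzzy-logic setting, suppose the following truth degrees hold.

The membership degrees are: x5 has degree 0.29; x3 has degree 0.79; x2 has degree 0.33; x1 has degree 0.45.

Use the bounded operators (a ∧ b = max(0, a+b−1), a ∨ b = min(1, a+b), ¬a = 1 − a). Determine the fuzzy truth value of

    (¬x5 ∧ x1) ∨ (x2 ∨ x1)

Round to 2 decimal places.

0.94

¬x5 = 1 − 0.29 = 0.71
¬x5 ∧ x1 = max(0, a+b−1) on (0.71, 0.45) = 0.16
x2 ∨ x1 = min(1, a+b) on (0.33, 0.45) = 0.78
(¬x5 ∧ x1) ∨ (x2 ∨ x1) = min(1, a+b) on (0.16, 0.78) = 0.94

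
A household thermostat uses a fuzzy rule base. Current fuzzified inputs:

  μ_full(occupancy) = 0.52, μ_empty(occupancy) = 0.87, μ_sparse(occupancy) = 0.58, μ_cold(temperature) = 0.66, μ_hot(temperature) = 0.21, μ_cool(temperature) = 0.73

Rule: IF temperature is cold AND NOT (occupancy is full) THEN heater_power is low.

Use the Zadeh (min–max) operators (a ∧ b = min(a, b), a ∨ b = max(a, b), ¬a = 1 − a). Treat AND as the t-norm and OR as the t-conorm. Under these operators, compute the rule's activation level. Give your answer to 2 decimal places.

firing strength: cold=0.66, ¬full=1−0.52=0.48; AND[min(a, b)] → w = 0.48

0.48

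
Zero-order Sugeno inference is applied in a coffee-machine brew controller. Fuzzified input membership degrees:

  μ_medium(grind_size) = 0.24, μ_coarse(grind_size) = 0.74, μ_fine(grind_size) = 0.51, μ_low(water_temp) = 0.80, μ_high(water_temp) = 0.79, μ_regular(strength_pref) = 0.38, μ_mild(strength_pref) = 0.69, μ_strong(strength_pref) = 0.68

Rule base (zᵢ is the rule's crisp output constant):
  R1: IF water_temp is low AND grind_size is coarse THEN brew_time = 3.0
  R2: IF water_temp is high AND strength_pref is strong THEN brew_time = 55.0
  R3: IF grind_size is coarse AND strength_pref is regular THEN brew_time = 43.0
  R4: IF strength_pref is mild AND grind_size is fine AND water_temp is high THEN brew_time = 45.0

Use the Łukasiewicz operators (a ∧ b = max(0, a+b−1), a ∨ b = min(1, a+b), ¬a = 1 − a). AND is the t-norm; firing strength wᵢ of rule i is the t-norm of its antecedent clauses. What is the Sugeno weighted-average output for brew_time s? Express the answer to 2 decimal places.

R1 (z=3.0): low=0.80, coarse=0.74; AND[max(0, a+b−1)] → w = 0.54
R2 (z=55.0): high=0.79, strong=0.68; AND[max(0, a+b−1)] → w = 0.47
R3 (z=43.0): coarse=0.74, regular=0.38; AND[max(0, a+b−1)] → w = 0.12
R4 (z=45.0): mild=0.69, fine=0.51, high=0.79; AND[max(0, a+b−1)] → w = 0.00
Weighted average = (0.54·3.0 + 0.47·55.0 + 0.12·43.0 + 0.00·45.0) / (0.54 + 0.47 + 0.12 + 0.00)
  = 32.6300 / 1.1300 = 28.88

28.88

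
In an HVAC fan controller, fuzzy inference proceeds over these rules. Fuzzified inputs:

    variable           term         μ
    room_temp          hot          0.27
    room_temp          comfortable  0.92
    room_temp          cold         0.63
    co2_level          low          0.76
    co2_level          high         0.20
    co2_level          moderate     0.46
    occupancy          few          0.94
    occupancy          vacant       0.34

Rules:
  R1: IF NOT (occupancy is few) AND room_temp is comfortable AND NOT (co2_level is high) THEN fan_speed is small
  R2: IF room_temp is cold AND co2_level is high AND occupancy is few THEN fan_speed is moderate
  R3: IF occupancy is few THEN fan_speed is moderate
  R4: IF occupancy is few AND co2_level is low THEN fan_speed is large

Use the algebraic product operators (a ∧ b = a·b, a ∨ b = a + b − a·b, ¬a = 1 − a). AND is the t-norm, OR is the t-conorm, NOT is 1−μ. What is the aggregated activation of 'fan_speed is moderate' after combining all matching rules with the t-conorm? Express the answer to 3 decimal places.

0.947

R1: ¬few=1−0.94=0.06, comfortable=0.92, ¬high=1−0.20=0.80; AND[a·b] → w = 0.0442
R2: cold=0.63, high=0.20, few=0.94; AND[a·b] → w = 0.1184
R3: few=0.94 → w = 0.9400
R4: few=0.94, low=0.76; AND[a·b] → w = 0.7144
Rules with consequent 'moderate': {R2, R3} → strengths 0.1184, 0.9400
Aggregate via t-conorm [a + b − a·b]: 0.9471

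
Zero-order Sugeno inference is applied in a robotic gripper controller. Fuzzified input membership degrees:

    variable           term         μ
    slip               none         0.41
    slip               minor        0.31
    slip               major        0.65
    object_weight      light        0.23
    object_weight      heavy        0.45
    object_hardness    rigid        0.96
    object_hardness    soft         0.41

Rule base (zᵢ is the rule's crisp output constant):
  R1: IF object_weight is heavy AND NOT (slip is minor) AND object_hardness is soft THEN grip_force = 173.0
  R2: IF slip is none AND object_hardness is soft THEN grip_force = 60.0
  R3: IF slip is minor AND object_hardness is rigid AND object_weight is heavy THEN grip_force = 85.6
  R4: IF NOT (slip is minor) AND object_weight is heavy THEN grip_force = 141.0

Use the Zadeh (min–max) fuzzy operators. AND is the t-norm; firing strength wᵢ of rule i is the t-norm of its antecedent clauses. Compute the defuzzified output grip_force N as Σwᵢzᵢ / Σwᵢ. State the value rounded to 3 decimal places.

R1 (z=173.0): heavy=0.45, ¬minor=1−0.31=0.69, soft=0.41; AND[min(a, b)] → w = 0.41
R2 (z=60.0): none=0.41, soft=0.41; AND[min(a, b)] → w = 0.41
R3 (z=85.6): minor=0.31, rigid=0.96, heavy=0.45; AND[min(a, b)] → w = 0.31
R4 (z=141.0): ¬minor=1−0.31=0.69, heavy=0.45; AND[min(a, b)] → w = 0.45
Weighted average = (0.41·173.0 + 0.41·60.0 + 0.31·85.6 + 0.45·141.0) / (0.41 + 0.41 + 0.31 + 0.45)
  = 185.5160 / 1.5800 = 117.415

117.415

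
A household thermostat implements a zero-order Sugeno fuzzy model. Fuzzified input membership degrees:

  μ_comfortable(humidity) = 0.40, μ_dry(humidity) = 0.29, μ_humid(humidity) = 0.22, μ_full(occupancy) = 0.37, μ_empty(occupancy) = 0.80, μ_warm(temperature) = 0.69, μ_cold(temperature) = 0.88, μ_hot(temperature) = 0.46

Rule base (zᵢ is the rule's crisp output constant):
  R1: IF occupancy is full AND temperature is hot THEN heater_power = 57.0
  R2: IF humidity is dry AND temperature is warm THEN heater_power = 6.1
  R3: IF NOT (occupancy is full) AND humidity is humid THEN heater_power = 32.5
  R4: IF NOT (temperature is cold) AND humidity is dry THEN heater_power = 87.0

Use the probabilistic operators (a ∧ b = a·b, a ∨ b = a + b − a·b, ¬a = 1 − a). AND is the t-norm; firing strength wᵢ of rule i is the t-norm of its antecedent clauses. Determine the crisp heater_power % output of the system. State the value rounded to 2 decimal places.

R1 (z=57.0): full=0.37, hot=0.46; AND[a·b] → w = 0.1702
R2 (z=6.1): dry=0.29, warm=0.69; AND[a·b] → w = 0.2001
R3 (z=32.5): ¬full=1−0.37=0.63, humid=0.22; AND[a·b] → w = 0.1386
R4 (z=87.0): ¬cold=1−0.88=0.12, dry=0.29; AND[a·b] → w = 0.0348
Weighted average = (0.1702·57.0 + 0.2001·6.1 + 0.1386·32.5 + 0.0348·87.0) / (0.1702 + 0.2001 + 0.1386 + 0.0348)
  = 18.4541 / 0.5437 = 33.94

33.94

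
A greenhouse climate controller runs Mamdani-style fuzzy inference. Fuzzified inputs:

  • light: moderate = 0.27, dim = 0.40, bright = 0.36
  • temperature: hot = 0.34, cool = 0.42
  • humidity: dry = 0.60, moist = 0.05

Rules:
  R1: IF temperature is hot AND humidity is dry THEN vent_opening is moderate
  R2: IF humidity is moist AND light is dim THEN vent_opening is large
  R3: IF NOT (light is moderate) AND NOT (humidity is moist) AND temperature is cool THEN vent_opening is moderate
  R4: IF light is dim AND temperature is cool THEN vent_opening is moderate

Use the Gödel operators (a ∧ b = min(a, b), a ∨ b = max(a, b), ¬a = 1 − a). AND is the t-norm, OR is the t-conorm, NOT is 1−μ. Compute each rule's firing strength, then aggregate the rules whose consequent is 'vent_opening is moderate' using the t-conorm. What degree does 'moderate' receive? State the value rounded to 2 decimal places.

R1: hot=0.34, dry=0.60; AND[min(a, b)] → w = 0.34
R2: moist=0.05, dim=0.40; AND[min(a, b)] → w = 0.05
R3: ¬moderate=1−0.27=0.73, ¬moist=1−0.05=0.95, cool=0.42; AND[min(a, b)] → w = 0.42
R4: dim=0.40, cool=0.42; AND[min(a, b)] → w = 0.40
Rules with consequent 'moderate': {R1, R3, R4} → strengths 0.34, 0.42, 0.40
Aggregate via t-conorm [max(a, b)]: 0.42

0.42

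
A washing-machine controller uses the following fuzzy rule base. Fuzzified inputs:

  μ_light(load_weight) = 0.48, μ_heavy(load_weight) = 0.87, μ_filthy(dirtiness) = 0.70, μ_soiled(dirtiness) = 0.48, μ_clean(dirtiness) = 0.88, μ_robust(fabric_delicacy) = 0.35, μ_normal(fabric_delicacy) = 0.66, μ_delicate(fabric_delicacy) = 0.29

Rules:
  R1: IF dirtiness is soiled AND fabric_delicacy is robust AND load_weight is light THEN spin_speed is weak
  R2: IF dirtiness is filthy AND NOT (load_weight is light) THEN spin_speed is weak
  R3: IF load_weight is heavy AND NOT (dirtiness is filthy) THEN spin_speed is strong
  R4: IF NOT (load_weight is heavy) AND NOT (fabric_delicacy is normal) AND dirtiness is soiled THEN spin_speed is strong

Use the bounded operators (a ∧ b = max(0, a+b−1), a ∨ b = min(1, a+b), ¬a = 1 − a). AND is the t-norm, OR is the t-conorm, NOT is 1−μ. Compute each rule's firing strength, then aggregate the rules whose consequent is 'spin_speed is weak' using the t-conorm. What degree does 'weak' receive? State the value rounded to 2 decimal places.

0.22

R1: soiled=0.48, robust=0.35, light=0.48; AND[max(0, a+b−1)] → w = 0.00
R2: filthy=0.70, ¬light=1−0.48=0.52; AND[max(0, a+b−1)] → w = 0.22
R3: heavy=0.87, ¬filthy=1−0.70=0.30; AND[max(0, a+b−1)] → w = 0.17
R4: ¬heavy=1−0.87=0.13, ¬normal=1−0.66=0.34, soiled=0.48; AND[max(0, a+b−1)] → w = 0.00
Rules with consequent 'weak': {R1, R2} → strengths 0.00, 0.22
Aggregate via t-conorm [min(1, a+b)]: 0.22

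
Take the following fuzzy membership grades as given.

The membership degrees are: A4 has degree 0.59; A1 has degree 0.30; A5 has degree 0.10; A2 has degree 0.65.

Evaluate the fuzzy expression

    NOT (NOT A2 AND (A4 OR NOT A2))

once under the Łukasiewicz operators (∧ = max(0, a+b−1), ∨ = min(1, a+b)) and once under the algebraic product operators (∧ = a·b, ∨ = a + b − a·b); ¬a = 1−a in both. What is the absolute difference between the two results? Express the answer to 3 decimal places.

Under Łukasiewicz:
  NOT A2 = 1 − 0.65 = 0.35
  NOT A2 = 1 − 0.65 = 0.35
  A4 OR NOT A2 = min(1, a+b) on (0.59, 0.35) = 0.94
  NOT A2 AND (A4 OR NOT A2) = max(0, a+b−1) on (0.35, 0.94) = 0.29
  NOT (NOT A2 AND (A4 OR NOT A2)) = 1 − 0.29 = 0.71
  → value = 0.7100
Under algebraic product:
  NOT A2 = 1 − 0.6500 = 0.3500
  NOT A2 = 1 − 0.6500 = 0.3500
  A4 OR NOT A2 = a + b − a·b on (0.5900, 0.3500) = 0.7335
  NOT A2 AND (A4 OR NOT A2) = a·b on (0.3500, 0.7335) = 0.2567
  NOT (NOT A2 AND (A4 OR NOT A2)) = 1 − 0.2567 = 0.7433
  → value = 0.7433
|0.7100 − 0.7433| = 0.033

0.033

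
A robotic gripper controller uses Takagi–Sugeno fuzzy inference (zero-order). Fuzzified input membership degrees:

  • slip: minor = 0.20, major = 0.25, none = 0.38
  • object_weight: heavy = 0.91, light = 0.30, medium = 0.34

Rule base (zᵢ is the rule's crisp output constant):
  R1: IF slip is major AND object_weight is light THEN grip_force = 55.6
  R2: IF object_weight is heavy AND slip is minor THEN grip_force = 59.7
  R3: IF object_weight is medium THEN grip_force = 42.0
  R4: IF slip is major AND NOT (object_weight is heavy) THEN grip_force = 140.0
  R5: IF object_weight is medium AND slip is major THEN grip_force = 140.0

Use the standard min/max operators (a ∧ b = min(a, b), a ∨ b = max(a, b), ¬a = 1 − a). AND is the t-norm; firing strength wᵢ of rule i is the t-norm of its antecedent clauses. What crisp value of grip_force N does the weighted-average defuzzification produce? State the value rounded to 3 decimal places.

R1 (z=55.6): major=0.25, light=0.30; AND[min(a, b)] → w = 0.25
R2 (z=59.7): heavy=0.91, minor=0.20; AND[min(a, b)] → w = 0.20
R3 (z=42.0): medium=0.34 → w = 0.34
R4 (z=140.0): major=0.25, ¬heavy=1−0.91=0.09; AND[min(a, b)] → w = 0.09
R5 (z=140.0): medium=0.34, major=0.25; AND[min(a, b)] → w = 0.25
Weighted average = (0.25·55.6 + 0.20·59.7 + 0.34·42.0 + 0.09·140.0 + 0.25·140.0) / (0.25 + 0.20 + 0.34 + 0.09 + 0.25)
  = 87.7200 / 1.1300 = 77.628

77.628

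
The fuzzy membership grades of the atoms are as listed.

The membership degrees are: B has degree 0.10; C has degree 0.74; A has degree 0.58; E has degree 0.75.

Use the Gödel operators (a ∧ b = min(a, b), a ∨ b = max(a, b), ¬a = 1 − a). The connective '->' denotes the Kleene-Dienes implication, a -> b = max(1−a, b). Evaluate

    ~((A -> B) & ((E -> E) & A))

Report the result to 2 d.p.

0.58

A -> B  [Kleene-Dienes: max(1−a, b)] with a=0.58, b=0.10 → 0.42
E -> E  [Kleene-Dienes: max(1−a, b)] with a=0.75, b=0.75 → 0.75
(E -> E) & A = min(a, b) on (0.75, 0.58) = 0.58
(A -> B) & ((E -> E) & A) = min(a, b) on (0.42, 0.58) = 0.42
~((A -> B) & ((E -> E) & A)) = 1 − 0.42 = 0.58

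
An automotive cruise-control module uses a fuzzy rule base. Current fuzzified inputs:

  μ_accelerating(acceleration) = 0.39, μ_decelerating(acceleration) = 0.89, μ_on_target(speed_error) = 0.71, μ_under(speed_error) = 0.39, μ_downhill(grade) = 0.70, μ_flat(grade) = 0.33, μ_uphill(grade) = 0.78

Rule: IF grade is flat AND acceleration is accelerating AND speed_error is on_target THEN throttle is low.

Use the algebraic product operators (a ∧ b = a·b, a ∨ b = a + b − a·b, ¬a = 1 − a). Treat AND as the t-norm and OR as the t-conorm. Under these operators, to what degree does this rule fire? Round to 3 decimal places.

0.091

firing strength: flat=0.33, accelerating=0.39, on_target=0.71; AND[a·b] → w = 0.0914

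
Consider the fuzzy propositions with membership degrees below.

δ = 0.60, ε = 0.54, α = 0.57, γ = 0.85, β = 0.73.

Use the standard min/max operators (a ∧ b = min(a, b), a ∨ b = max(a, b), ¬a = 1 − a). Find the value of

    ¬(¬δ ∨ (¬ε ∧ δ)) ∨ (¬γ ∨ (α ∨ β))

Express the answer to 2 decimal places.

0.73

¬δ = 1 − 0.60 = 0.40
¬ε = 1 − 0.54 = 0.46
¬ε ∧ δ = min(a, b) on (0.46, 0.60) = 0.46
¬δ ∨ (¬ε ∧ δ) = max(a, b) on (0.40, 0.46) = 0.46
¬(¬δ ∨ (¬ε ∧ δ)) = 1 − 0.46 = 0.54
¬γ = 1 − 0.85 = 0.15
α ∨ β = max(a, b) on (0.57, 0.73) = 0.73
¬γ ∨ (α ∨ β) = max(a, b) on (0.15, 0.73) = 0.73
¬(¬δ ∨ (¬ε ∧ δ)) ∨ (¬γ ∨ (α ∨ β)) = max(a, b) on (0.54, 0.73) = 0.73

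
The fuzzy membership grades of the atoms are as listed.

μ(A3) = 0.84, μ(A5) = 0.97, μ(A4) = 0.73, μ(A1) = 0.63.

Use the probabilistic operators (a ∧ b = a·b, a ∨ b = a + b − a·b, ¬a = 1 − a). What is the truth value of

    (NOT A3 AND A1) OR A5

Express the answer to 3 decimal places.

0.973

NOT A3 = 1 − 0.8400 = 0.1600
NOT A3 AND A1 = a·b on (0.1600, 0.6300) = 0.1008
(NOT A3 AND A1) OR A5 = a + b − a·b on (0.1008, 0.9700) = 0.9730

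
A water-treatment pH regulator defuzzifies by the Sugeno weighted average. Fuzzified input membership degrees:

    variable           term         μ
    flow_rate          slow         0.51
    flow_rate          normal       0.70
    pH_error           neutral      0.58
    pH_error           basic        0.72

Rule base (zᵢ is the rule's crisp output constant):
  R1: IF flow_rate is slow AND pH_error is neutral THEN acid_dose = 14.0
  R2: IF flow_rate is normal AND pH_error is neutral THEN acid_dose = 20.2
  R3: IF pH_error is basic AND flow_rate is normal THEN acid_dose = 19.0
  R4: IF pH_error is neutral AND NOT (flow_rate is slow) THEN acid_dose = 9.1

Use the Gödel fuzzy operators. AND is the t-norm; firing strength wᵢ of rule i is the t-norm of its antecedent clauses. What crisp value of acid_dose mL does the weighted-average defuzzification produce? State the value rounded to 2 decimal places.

R1 (z=14.0): slow=0.51, neutral=0.58; AND[min(a, b)] → w = 0.51
R2 (z=20.2): normal=0.70, neutral=0.58; AND[min(a, b)] → w = 0.58
R3 (z=19.0): basic=0.72, normal=0.70; AND[min(a, b)] → w = 0.70
R4 (z=9.1): neutral=0.58, ¬slow=1−0.51=0.49; AND[min(a, b)] → w = 0.49
Weighted average = (0.51·14.0 + 0.58·20.2 + 0.70·19.0 + 0.49·9.1) / (0.51 + 0.58 + 0.70 + 0.49)
  = 36.6150 / 2.2800 = 16.06

16.06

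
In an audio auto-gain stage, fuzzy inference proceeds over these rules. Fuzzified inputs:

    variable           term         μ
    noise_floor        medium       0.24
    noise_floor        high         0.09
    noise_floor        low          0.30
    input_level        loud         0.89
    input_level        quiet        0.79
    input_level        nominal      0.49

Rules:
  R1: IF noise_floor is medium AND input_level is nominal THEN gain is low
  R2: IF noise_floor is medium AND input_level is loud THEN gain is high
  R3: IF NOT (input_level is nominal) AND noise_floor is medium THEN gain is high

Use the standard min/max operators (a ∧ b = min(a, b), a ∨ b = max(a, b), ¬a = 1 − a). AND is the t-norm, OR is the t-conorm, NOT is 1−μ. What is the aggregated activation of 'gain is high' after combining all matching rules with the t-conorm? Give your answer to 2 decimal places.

R1: medium=0.24, nominal=0.49; AND[min(a, b)] → w = 0.24
R2: medium=0.24, loud=0.89; AND[min(a, b)] → w = 0.24
R3: ¬nominal=1−0.49=0.51, medium=0.24; AND[min(a, b)] → w = 0.24
Rules with consequent 'high': {R2, R3} → strengths 0.24, 0.24
Aggregate via t-conorm [max(a, b)]: 0.24

0.24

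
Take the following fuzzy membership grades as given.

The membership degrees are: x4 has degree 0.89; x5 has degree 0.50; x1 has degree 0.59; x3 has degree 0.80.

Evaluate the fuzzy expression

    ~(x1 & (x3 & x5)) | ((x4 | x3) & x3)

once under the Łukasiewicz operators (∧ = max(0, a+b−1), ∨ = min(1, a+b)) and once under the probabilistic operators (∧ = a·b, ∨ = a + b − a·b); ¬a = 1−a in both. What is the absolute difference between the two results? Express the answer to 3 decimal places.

0.051

Under Łukasiewicz:
  x3 & x5 = max(0, a+b−1) on (0.80, 0.50) = 0.30
  x1 & (x3 & x5) = max(0, a+b−1) on (0.59, 0.30) = 0.00
  ~(x1 & (x3 & x5)) = 1 − 0.00 = 1.00
  x4 | x3 = min(1, a+b) on (0.89, 0.80) = 1.00
  (x4 | x3) & x3 = max(0, a+b−1) on (1.00, 0.80) = 0.80
  ~(x1 & (x3 & x5)) | ((x4 | x3) & x3) = min(1, a+b) on (1.00, 0.80) = 1.00
  → value = 1.0000
Under probabilistic:
  x3 & x5 = a·b on (0.8000, 0.5000) = 0.4000
  x1 & (x3 & x5) = a·b on (0.5900, 0.4000) = 0.2360
  ~(x1 & (x3 & x5)) = 1 − 0.2360 = 0.7640
  x4 | x3 = a + b − a·b on (0.8900, 0.8000) = 0.9780
  (x4 | x3) & x3 = a·b on (0.9780, 0.8000) = 0.7824
  ~(x1 & (x3 & x5)) | ((x4 | x3) & x3) = a + b − a·b on (0.7640, 0.7824) = 0.9486
  → value = 0.9486
|1.0000 − 0.9486| = 0.051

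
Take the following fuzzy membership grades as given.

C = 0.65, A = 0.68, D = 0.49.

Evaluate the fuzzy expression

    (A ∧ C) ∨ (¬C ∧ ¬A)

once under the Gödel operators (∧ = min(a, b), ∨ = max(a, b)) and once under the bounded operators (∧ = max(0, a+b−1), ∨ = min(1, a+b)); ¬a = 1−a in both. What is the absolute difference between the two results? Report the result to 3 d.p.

Under Gödel:
  A ∧ C = min(a, b) on (0.68, 0.65) = 0.65
  ¬C = 1 − 0.65 = 0.35
  ¬A = 1 − 0.68 = 0.32
  ¬C ∧ ¬A = min(a, b) on (0.35, 0.32) = 0.32
  (A ∧ C) ∨ (¬C ∧ ¬A) = max(a, b) on (0.65, 0.32) = 0.65
  → value = 0.6500
Under bounded:
  A ∧ C = max(0, a+b−1) on (0.68, 0.65) = 0.33
  ¬C = 1 − 0.65 = 0.35
  ¬A = 1 − 0.68 = 0.32
  ¬C ∧ ¬A = max(0, a+b−1) on (0.35, 0.32) = 0.00
  (A ∧ C) ∨ (¬C ∧ ¬A) = min(1, a+b) on (0.33, 0.00) = 0.33
  → value = 0.3300
|0.6500 − 0.3300| = 0.320

0.320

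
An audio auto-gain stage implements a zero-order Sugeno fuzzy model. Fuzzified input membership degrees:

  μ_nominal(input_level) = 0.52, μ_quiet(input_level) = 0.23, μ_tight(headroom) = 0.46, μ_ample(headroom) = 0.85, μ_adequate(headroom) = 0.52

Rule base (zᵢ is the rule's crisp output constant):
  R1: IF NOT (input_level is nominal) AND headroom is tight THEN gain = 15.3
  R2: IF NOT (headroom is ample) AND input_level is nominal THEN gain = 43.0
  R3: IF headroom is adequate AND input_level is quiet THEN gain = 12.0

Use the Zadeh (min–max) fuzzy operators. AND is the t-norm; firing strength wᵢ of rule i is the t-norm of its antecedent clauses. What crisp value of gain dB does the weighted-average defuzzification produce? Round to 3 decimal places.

19.343

R1 (z=15.3): ¬nominal=1−0.52=0.48, tight=0.46; AND[min(a, b)] → w = 0.46
R2 (z=43.0): ¬ample=1−0.85=0.15, nominal=0.52; AND[min(a, b)] → w = 0.15
R3 (z=12.0): adequate=0.52, quiet=0.23; AND[min(a, b)] → w = 0.23
Weighted average = (0.46·15.3 + 0.15·43.0 + 0.23·12.0) / (0.46 + 0.15 + 0.23)
  = 16.2480 / 0.8400 = 19.343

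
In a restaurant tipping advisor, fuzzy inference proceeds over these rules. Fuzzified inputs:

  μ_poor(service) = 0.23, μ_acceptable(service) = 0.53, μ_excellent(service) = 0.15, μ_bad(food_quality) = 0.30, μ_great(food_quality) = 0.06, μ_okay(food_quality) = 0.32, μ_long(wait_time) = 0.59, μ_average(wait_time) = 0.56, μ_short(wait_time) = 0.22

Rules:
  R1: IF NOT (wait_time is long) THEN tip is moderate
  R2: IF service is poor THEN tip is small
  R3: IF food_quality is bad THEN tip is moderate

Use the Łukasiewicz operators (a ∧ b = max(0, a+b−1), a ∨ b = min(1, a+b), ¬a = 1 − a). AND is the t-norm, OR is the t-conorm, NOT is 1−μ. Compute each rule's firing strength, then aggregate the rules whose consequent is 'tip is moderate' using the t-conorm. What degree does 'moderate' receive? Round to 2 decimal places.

0.71

R1: ¬long=1−0.59=0.41 → w = 0.41
R2: poor=0.23 → w = 0.23
R3: bad=0.30 → w = 0.30
Rules with consequent 'moderate': {R1, R3} → strengths 0.41, 0.30
Aggregate via t-conorm [min(1, a+b)]: 0.71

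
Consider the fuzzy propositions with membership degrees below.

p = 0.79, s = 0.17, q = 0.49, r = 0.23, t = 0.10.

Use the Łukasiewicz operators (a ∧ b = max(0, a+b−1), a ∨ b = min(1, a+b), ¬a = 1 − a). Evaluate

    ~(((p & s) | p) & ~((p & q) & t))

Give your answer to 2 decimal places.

0.21

p & s = max(0, a+b−1) on (0.79, 0.17) = 0.00
(p & s) | p = min(1, a+b) on (0.00, 0.79) = 0.79
p & q = max(0, a+b−1) on (0.79, 0.49) = 0.28
(p & q) & t = max(0, a+b−1) on (0.28, 0.10) = 0.00
~((p & q) & t) = 1 − 0.00 = 1.00
((p & s) | p) & ~((p & q) & t) = max(0, a+b−1) on (0.79, 1.00) = 0.79
~(((p & s) | p) & ~((p & q) & t)) = 1 − 0.79 = 0.21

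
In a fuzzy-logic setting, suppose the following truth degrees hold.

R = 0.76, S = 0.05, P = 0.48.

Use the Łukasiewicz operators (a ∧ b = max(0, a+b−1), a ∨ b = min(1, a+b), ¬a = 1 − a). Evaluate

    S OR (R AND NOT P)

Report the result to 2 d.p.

NOT P = 1 − 0.48 = 0.52
R AND NOT P = max(0, a+b−1) on (0.76, 0.52) = 0.28
S OR (R AND NOT P) = min(1, a+b) on (0.05, 0.28) = 0.33

0.33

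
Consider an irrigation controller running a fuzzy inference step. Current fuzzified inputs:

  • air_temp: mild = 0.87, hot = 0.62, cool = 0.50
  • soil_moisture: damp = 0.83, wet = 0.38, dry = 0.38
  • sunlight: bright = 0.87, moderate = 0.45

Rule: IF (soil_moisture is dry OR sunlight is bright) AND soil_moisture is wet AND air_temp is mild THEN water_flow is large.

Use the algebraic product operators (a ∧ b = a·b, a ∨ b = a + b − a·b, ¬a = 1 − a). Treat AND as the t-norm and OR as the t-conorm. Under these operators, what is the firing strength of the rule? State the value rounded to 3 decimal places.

0.304

firing strength: (dry=0.38 OR bright=0.87) = 0.9194; AND[a·b] with wet=0.38, mild=0.87 → w = 0.3040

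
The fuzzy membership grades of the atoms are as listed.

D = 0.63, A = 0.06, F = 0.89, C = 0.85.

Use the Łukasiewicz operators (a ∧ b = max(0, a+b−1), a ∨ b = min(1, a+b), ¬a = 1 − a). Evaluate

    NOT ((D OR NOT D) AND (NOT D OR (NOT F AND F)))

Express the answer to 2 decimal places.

0.63

NOT D = 1 − 0.63 = 0.37
D OR NOT D = min(1, a+b) on (0.63, 0.37) = 1.00
NOT D = 1 − 0.63 = 0.37
NOT F = 1 − 0.89 = 0.11
NOT F AND F = max(0, a+b−1) on (0.11, 0.89) = 0.00
NOT D OR (NOT F AND F) = min(1, a+b) on (0.37, 0.00) = 0.37
(D OR NOT D) AND (NOT D OR (NOT F AND F)) = max(0, a+b−1) on (1.00, 0.37) = 0.37
NOT ((D OR NOT D) AND (NOT D OR (NOT F AND F))) = 1 − 0.37 = 0.63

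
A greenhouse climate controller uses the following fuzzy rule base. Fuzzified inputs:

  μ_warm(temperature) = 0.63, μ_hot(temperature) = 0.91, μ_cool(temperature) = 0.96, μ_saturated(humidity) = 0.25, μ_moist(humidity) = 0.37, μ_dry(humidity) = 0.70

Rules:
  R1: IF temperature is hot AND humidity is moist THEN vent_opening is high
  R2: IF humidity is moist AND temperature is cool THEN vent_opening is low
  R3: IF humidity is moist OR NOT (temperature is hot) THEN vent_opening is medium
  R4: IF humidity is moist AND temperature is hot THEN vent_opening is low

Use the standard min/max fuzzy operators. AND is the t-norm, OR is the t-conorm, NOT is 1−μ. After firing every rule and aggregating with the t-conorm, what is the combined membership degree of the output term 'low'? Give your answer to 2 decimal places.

0.37

R1: hot=0.91, moist=0.37; AND[min(a, b)] → w = 0.37
R2: moist=0.37, cool=0.96; AND[min(a, b)] → w = 0.37
R3: moist=0.37, ¬hot=1−0.91=0.09; OR[max(a, b)] → w = 0.37
R4: moist=0.37, hot=0.91; AND[min(a, b)] → w = 0.37
Rules with consequent 'low': {R2, R4} → strengths 0.37, 0.37
Aggregate via t-conorm [max(a, b)]: 0.37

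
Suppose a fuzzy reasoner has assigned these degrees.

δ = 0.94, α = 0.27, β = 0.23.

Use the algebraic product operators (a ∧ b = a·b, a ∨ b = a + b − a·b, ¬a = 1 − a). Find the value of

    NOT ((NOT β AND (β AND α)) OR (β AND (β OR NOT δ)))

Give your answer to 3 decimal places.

0.892

NOT β = 1 − 0.2300 = 0.7700
β AND α = a·b on (0.2300, 0.2700) = 0.0621
NOT β AND (β AND α) = a·b on (0.7700, 0.0621) = 0.0478
NOT δ = 1 − 0.9400 = 0.0600
β OR NOT δ = a + b − a·b on (0.2300, 0.0600) = 0.2762
β AND (β OR NOT δ) = a·b on (0.2300, 0.2762) = 0.0635
(NOT β AND (β AND α)) OR (β AND (β OR NOT δ)) = a + b − a·b on (0.0478, 0.0635) = 0.1083
NOT ((NOT β AND (β AND α)) OR (β AND (β OR NOT δ))) = 1 − 0.1083 = 0.8917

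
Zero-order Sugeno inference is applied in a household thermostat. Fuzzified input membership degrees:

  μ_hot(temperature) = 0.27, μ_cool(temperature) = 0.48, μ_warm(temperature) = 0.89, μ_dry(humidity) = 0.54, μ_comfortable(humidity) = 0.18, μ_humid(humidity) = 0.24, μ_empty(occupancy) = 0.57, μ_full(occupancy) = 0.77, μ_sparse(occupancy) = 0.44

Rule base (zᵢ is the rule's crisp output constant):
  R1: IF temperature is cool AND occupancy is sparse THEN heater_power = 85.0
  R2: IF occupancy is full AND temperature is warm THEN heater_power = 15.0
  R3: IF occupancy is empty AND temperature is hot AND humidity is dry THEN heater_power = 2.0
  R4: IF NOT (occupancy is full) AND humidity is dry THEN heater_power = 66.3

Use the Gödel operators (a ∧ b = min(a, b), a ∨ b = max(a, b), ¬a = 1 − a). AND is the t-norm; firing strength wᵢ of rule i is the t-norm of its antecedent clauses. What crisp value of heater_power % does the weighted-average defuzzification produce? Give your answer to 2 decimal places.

37.86

R1 (z=85.0): cool=0.48, sparse=0.44; AND[min(a, b)] → w = 0.44
R2 (z=15.0): full=0.77, warm=0.89; AND[min(a, b)] → w = 0.77
R3 (z=2.0): empty=0.57, hot=0.27, dry=0.54; AND[min(a, b)] → w = 0.27
R4 (z=66.3): ¬full=1−0.77=0.23, dry=0.54; AND[min(a, b)] → w = 0.23
Weighted average = (0.44·85.0 + 0.77·15.0 + 0.27·2.0 + 0.23·66.3) / (0.44 + 0.77 + 0.27 + 0.23)
  = 64.7390 / 1.7100 = 37.86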